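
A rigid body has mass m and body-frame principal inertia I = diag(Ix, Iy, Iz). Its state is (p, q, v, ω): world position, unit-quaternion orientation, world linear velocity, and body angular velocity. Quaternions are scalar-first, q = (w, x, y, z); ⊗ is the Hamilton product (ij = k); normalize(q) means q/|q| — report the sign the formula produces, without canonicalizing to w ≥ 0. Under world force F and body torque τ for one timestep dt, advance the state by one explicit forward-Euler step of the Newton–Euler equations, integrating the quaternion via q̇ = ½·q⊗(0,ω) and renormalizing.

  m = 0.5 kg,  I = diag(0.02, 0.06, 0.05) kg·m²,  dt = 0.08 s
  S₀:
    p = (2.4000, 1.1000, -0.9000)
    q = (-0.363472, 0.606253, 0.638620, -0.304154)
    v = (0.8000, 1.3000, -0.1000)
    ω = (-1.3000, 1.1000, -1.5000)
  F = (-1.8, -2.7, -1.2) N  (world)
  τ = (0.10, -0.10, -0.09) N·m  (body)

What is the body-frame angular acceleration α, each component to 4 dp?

α = (4.1750, -0.6917, -0.6560)

ω×(Iω) gyroscopic = (0.0165, -0.0585, -0.0572)
α = I⁻¹(τ − ω×Iω) = (4.1750, -0.6917, -0.6560)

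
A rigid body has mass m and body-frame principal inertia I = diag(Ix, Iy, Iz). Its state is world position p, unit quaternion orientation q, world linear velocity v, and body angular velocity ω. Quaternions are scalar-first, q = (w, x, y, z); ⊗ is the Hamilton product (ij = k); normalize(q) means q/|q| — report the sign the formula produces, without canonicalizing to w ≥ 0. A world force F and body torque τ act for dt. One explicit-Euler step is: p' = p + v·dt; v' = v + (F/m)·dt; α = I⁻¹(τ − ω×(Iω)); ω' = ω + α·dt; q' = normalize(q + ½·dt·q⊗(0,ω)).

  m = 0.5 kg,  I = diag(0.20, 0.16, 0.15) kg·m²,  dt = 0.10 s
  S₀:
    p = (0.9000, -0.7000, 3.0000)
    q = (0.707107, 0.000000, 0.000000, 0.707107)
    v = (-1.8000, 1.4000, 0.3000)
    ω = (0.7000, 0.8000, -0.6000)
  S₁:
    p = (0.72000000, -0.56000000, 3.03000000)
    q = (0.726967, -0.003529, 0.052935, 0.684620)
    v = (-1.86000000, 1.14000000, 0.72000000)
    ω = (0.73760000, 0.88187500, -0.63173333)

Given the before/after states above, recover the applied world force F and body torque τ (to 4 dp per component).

v₁ − v₀ = (-0.06000000, -0.26000000, 0.42000000)
m·(v₁−v₀)/dt = (-0.3000, -1.3000, 2.1000)
Δω = ω₁−ω₀ = (0.03760000, 0.08187500, -0.03173333)
ω₀×(Iω₀) = (0.0048, -0.0210, -0.0224)
applied torque τ = (0.0800, 0.1100, -0.0700)

F = (-0.3000, -1.3000, 2.1000)
τ = (0.0800, 0.1100, -0.0700)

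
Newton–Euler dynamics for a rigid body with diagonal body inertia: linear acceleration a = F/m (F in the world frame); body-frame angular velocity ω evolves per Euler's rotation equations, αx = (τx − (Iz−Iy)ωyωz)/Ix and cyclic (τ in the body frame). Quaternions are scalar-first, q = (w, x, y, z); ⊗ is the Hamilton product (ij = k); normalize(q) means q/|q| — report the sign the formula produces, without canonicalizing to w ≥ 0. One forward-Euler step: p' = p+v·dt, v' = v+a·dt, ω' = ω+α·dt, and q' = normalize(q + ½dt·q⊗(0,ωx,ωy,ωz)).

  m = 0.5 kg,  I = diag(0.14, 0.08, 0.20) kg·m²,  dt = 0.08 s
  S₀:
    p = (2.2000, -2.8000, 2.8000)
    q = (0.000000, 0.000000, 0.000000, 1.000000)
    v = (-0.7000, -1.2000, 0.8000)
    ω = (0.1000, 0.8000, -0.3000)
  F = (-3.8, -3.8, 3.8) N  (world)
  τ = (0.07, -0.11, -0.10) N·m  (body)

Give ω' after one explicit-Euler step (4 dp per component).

ω' = (0.1565, 0.6882, -0.3381)

α = I⁻¹(τ − ω×Iω) = (0.7057, -1.3975, -0.4760)
new body rate ω' = (0.1565, 0.6882, -0.3381)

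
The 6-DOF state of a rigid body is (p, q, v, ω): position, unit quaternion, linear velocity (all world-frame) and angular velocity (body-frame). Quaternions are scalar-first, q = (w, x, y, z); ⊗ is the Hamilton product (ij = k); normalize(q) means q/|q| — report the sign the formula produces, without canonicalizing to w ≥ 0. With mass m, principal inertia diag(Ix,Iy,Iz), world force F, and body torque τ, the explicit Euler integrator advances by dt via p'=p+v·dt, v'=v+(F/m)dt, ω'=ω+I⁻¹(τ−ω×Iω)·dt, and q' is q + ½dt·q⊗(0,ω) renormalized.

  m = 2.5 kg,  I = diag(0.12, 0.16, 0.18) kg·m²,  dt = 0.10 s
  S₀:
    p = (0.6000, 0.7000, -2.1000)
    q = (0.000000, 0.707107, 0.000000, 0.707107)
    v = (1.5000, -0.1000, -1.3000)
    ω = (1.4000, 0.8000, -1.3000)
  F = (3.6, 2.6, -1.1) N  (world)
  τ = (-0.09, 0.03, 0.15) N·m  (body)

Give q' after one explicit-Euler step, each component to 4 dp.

2q̇ = q⊗(0,ω) = (-0.0707107, -0.5656856, 1.9091889, 0.5656856)
q + ½dt·q⊗(0,ω), renormalized = (-0.0035, 0.6752, 0.0950, 0.7315)

q' = (-0.0035, 0.6752, 0.0950, 0.7315)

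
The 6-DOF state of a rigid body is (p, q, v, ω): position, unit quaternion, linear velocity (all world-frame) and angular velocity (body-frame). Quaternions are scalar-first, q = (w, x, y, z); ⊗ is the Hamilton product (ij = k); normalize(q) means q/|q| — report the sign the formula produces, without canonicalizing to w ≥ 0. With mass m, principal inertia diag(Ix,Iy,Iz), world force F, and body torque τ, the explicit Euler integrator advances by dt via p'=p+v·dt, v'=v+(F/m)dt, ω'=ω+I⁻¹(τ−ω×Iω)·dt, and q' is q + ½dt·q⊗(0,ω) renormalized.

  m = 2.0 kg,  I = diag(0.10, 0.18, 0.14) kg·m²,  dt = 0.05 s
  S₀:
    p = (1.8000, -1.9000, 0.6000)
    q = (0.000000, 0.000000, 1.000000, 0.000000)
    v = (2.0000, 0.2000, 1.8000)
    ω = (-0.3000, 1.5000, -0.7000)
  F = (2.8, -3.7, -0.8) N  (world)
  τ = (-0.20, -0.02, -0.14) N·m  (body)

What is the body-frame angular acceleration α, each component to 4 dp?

precession coupling ω×(Iω) = (0.0420, -0.0084, -0.0360)
α = I⁻¹(τ − ω×Iω) = (-2.4200, -0.0644, -0.7429)

α = (-2.4200, -0.0644, -0.7429)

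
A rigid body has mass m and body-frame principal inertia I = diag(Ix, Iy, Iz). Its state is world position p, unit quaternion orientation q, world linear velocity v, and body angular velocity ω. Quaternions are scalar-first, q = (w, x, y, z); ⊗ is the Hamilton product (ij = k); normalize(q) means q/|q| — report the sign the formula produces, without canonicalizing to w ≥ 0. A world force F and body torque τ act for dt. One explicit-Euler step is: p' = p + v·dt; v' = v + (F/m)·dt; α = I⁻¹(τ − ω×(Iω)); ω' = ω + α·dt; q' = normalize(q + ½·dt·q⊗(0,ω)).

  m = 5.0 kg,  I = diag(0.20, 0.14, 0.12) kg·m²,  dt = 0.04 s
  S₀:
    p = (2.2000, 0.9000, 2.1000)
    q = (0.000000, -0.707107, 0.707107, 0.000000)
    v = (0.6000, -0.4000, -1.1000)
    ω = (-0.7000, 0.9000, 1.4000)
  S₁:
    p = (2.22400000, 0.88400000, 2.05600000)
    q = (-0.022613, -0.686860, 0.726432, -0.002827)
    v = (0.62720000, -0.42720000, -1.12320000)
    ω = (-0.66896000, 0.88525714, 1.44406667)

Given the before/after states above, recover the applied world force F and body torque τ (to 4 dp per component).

rate change Δω = (0.03104000, -0.01474286, 0.04406667)
τ = I·(Δω/dt) + ω₀×(Iω₀) = (0.1300, -0.1300, 0.1700)
Δv = v₁−v₀ = (0.02720000, -0.02720000, -0.02320000)
applied force F = (3.4000, -3.4000, -2.9000)

F = (3.4000, -3.4000, -2.9000)
τ = (0.1300, -0.1300, 0.1700)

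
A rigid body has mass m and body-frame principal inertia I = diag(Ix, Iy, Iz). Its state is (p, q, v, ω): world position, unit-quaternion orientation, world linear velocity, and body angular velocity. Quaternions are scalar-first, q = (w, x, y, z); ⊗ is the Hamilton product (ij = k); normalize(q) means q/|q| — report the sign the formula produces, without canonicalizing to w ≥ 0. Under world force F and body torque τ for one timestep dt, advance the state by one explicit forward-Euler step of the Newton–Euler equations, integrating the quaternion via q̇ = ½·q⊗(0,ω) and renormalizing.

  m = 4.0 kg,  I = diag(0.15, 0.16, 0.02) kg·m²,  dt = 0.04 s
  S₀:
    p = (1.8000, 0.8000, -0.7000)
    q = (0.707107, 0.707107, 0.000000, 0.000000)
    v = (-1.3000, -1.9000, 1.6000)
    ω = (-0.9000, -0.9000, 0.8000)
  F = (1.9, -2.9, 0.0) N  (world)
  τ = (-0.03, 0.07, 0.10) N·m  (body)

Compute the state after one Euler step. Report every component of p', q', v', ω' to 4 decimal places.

p' = (1.7480, 0.7240, -0.6360)
q' = (0.7195, 0.6941, -0.0240, -0.0014)
v' = (-1.2810, -1.9290, 1.6000)
ω' = (-0.9349, -0.8591, 0.9838)

ω×(Iω) gyroscopic = (0.1008, -0.0936, 0.0081)
(τ − ω×Iω)/I = (-0.8720, 1.0225, 4.5950)
ω + α·dt = (-0.9349, -0.8591, 0.9838)
Hamilton product q⊗(0,ω) = (0.6363963, -0.6363963, -1.2020819, -0.0707107)
q' = normalize(q + ½dt·q⊗(0,ω)) = (0.7195, 0.6941, -0.0240, -0.0014)
a = F/m = (0.4750, -0.7250, 0.0000)
new position p' = (1.7480, 0.7240, -0.6360)
v' = v + a·dt = (-1.2810, -1.9290, 1.6000)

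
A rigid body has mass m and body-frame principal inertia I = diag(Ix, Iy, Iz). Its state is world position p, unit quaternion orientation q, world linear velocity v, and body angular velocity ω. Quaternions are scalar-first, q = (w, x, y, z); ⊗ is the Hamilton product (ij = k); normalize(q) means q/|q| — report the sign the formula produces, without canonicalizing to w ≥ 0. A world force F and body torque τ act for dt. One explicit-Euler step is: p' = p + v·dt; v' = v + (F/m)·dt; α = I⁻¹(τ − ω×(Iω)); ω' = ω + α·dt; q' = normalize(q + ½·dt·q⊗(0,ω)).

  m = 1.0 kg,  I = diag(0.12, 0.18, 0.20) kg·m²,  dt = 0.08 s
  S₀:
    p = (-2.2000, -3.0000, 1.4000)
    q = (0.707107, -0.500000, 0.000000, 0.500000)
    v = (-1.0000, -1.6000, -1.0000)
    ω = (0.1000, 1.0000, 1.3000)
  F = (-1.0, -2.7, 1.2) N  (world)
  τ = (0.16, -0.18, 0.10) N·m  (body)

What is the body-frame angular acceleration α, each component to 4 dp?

precession coupling ω×(Iω) = (0.0260, -0.0104, 0.0060)
α = I⁻¹(τ − ω×Iω) = (1.1167, -0.9422, 0.4700)

α = (1.1167, -0.9422, 0.4700)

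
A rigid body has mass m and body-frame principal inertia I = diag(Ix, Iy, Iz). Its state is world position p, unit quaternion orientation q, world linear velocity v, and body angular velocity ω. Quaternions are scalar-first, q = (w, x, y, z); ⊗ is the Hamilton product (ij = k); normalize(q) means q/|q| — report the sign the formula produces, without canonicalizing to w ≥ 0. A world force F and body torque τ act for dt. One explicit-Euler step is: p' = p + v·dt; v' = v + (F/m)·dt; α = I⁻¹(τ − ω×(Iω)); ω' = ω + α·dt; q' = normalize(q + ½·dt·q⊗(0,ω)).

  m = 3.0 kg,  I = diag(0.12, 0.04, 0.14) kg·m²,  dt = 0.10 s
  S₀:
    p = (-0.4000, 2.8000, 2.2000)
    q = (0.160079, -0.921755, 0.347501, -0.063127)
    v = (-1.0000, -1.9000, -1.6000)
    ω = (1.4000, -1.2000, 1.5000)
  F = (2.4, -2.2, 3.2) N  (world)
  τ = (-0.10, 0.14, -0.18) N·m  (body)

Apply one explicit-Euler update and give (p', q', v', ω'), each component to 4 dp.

p' = p + v·dt = (-0.5000, 2.6100, 2.0400)
v + (F/m)dt = (-0.9200, -1.9733, -1.4933)
α = I⁻¹(τ − ω×Iω) = (0.6667, 4.5500, -2.2457)
ω + α·dt = (1.4667, -0.7450, 1.2754)
2q̇ = q⊗(0,ω) = (1.8021487, 0.6696097, 1.1021599, 0.8597231)
q' = normalize(q + ½dt·q⊗(0,ω)) = (0.2484, -0.8821, 0.3998, -0.0200)

p' = (-0.5000, 2.6100, 2.0400)
q' = (0.2484, -0.8821, 0.3998, -0.0200)
v' = (-0.9200, -1.9733, -1.4933)
ω' = (1.4667, -0.7450, 1.2754)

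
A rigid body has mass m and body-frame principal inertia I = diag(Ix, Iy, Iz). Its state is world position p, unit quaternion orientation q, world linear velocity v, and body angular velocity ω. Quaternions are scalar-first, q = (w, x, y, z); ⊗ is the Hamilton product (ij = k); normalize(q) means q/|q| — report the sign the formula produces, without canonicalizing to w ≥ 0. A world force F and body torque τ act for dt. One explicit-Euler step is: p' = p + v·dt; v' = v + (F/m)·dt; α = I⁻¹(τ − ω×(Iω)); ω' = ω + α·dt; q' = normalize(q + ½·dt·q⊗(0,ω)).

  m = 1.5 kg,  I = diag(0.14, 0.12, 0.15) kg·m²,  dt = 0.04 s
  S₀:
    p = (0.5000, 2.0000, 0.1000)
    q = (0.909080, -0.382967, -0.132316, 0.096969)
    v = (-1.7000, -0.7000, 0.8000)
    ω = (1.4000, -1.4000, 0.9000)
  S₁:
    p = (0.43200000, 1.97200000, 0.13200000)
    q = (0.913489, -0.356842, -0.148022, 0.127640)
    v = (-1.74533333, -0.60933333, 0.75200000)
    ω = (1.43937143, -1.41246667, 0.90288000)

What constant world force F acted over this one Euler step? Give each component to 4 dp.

F = (-1.7000, 3.4000, -1.8000)

Δv = v₁−v₀ = (-0.04533333, 0.09066667, -0.04800000)
applied force F = (-1.7000, 3.4000, -1.8000)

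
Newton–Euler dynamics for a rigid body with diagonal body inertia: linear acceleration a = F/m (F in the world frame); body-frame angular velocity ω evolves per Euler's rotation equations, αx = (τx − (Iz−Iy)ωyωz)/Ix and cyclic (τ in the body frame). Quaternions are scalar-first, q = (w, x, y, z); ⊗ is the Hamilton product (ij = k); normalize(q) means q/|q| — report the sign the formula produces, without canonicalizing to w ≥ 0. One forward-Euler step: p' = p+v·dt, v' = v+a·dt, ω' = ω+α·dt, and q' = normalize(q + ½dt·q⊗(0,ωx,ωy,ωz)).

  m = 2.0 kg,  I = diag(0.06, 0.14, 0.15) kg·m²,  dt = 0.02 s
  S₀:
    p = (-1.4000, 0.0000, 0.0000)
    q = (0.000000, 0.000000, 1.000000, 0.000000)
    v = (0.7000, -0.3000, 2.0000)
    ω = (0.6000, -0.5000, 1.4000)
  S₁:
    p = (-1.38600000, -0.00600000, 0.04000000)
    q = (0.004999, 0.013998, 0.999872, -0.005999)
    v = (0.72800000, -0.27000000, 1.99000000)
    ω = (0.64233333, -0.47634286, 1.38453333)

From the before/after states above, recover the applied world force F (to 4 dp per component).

F = (2.8000, 3.0000, -1.0000)

velocity change Δv = (0.02800000, 0.03000000, -0.01000000)
F = m·Δv/dt = (2.8000, 3.0000, -1.0000)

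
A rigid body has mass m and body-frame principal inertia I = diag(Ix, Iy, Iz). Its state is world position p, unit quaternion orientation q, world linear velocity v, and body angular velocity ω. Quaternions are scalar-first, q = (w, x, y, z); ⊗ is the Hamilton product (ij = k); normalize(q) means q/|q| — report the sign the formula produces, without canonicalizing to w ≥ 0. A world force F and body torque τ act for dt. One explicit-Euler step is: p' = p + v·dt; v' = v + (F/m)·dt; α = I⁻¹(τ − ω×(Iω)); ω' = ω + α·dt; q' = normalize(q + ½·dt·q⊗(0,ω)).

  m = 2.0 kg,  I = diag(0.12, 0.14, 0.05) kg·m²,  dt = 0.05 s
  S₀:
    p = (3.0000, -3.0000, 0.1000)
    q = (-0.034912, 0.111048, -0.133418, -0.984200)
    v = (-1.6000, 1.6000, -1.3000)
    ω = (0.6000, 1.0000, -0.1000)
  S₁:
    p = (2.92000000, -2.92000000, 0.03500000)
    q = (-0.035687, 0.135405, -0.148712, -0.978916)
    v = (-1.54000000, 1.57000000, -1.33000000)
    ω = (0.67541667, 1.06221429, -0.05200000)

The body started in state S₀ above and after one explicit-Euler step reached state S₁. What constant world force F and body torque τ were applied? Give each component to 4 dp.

velocity change Δv = (0.06000000, -0.03000000, -0.03000000)
F = m·Δv/dt = (2.4000, -1.2000, -1.2000)
Δω = ω₁−ω₀ = (0.07541667, 0.06221429, 0.04800000)
precession coupling = (0.0090, -0.0042, 0.0120)
τ = I·(Δω/dt) + ω₀×(Iω₀) = (0.1900, 0.1700, 0.0600)

F = (2.4000, -1.2000, -1.2000)
τ = (0.1900, 0.1700, 0.0600)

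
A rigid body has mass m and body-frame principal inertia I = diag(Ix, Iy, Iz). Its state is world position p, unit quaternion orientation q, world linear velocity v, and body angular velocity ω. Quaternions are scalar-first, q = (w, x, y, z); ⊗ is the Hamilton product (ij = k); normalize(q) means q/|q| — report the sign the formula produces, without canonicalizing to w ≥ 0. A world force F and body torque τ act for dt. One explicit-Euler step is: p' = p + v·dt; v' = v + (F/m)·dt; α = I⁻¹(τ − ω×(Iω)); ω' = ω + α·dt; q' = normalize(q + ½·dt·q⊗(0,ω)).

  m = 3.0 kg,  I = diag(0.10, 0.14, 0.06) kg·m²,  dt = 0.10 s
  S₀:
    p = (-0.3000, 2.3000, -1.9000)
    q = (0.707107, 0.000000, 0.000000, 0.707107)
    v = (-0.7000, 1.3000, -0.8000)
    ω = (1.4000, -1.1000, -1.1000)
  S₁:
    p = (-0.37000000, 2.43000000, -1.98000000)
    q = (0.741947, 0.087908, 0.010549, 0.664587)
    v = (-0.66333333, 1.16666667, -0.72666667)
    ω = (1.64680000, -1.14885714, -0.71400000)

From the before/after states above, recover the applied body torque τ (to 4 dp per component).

τ = (0.1500, -0.1300, 0.1700)

rate change Δω = (0.24680000, -0.04885714, 0.38600000)
gyro term ω₀×Iω₀ = (-0.0968, -0.0616, -0.0616)
applied torque τ = (0.1500, -0.1300, 0.1700)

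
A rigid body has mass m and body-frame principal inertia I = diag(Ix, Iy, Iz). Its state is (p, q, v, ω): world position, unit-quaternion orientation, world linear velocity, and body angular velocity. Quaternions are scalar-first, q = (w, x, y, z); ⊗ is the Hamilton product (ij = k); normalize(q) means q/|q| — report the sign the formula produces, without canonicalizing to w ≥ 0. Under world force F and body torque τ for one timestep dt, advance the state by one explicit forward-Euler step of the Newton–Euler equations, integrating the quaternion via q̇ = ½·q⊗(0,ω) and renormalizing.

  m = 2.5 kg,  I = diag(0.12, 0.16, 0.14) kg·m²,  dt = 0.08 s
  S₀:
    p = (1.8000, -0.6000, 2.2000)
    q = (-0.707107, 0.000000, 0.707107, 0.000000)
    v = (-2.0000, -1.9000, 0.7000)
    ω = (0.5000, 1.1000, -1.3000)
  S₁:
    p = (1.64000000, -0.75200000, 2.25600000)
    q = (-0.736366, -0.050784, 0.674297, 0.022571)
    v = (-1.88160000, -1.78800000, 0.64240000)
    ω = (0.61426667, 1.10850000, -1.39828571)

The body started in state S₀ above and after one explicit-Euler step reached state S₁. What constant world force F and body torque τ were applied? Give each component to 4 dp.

F = (3.7000, 3.5000, -1.8000)
τ = (0.2000, 0.0300, -0.1500)

ω₁ − ω₀ = (0.11426667, 0.00850000, -0.09828571)
gyro term ω₀×Iω₀ = (0.0286, 0.0130, 0.0220)
τ = I·(Δω/dt) + ω₀×(Iω₀) = (0.2000, 0.0300, -0.1500)
velocity change Δv = (0.11840000, 0.11200000, -0.05760000)
applied force F = (3.7000, 3.5000, -1.8000)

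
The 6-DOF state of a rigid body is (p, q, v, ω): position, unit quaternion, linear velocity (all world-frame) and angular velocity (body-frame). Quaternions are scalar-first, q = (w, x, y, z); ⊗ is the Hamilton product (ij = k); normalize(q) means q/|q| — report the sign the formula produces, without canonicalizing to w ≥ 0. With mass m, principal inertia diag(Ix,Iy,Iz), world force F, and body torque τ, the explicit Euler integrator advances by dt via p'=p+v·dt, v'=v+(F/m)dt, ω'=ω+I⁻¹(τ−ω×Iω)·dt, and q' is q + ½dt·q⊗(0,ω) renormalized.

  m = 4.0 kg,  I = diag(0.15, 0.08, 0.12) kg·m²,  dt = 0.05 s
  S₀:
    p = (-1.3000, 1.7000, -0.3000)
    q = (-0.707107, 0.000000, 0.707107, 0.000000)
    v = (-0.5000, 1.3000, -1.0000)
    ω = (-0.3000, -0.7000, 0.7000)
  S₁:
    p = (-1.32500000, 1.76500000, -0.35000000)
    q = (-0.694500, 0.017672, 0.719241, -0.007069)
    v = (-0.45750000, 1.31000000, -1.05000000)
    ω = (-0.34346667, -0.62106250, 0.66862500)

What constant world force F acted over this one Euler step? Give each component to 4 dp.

v₁ − v₀ = (0.04250000, 0.01000000, -0.05000000)
F = m·Δv/dt = (3.4000, 0.8000, -4.0000)

F = (3.4000, 0.8000, -4.0000)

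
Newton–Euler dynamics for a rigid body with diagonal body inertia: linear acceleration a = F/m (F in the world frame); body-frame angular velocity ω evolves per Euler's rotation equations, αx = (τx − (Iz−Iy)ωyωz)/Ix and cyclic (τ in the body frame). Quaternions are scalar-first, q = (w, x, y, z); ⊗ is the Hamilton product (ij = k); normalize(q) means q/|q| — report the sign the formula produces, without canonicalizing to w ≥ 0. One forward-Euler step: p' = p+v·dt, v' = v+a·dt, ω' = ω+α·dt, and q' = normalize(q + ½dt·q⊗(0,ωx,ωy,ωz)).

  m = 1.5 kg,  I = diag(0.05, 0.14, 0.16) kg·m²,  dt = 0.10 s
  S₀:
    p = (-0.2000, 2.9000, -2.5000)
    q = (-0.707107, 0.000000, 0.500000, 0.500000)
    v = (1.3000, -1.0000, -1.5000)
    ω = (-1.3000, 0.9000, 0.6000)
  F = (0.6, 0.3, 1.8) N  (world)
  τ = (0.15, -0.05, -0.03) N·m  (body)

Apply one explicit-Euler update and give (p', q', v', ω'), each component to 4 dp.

a = F/m = (0.4000, 0.2000, 1.2000)
p' = p + v·dt = (-0.0700, 2.8000, -2.6500)
v + (F/m)dt = (1.3400, -0.9800, -1.3800)
precession coupling ω×(Iω) = (0.0108, 0.0858, -0.1053)
α = I⁻¹(τ − ω×Iω) = (2.7840, -0.9700, 0.4706)
ω + α·dt = (-1.0216, 0.8030, 0.6471)
Hamilton product q⊗(0,ω) = (-0.7500000, 0.7692391, -1.2863963, 0.2257358)
q' = normalize(q + ½dt·q⊗(0,ω)) = (-0.7420, 0.0383, 0.4341, 0.5095)

p' = (-0.0700, 2.8000, -2.6500)
q' = (-0.7420, 0.0383, 0.4341, 0.5095)
v' = (1.3400, -0.9800, -1.3800)
ω' = (-1.0216, 0.8030, 0.6471)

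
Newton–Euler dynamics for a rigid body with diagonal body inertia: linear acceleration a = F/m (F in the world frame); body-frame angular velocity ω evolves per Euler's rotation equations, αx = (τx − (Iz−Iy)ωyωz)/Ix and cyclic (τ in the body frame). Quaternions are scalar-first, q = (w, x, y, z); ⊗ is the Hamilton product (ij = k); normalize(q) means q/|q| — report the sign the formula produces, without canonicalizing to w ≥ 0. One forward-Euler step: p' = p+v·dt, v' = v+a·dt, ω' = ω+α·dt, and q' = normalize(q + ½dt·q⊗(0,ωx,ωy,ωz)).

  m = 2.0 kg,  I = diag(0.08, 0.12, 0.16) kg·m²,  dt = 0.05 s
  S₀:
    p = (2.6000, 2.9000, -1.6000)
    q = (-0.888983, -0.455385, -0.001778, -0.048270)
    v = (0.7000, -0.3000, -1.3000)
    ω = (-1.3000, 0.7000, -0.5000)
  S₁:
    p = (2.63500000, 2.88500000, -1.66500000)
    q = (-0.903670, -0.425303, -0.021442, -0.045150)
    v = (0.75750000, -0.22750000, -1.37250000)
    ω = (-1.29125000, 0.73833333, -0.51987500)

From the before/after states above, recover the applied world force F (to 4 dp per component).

Δv = v₁−v₀ = (0.05750000, 0.07250000, -0.07250000)
m·(v₁−v₀)/dt = (2.3000, 2.9000, -2.9000)

F = (2.3000, 2.9000, -2.9000)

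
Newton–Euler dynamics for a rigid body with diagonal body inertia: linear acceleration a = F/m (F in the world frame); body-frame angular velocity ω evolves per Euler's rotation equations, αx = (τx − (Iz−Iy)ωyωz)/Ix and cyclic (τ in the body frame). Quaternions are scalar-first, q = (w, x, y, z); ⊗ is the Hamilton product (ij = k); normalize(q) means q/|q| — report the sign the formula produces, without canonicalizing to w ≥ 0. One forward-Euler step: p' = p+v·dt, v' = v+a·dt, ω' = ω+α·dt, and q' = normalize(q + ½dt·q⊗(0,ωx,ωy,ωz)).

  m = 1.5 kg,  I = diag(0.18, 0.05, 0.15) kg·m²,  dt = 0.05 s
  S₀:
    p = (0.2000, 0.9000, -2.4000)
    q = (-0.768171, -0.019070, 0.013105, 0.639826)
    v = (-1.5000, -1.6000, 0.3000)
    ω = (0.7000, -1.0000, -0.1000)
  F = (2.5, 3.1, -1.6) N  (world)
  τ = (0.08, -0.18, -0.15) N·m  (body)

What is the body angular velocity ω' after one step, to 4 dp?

precession coupling ω×(Iω) = (0.0100, -0.0021, 0.0910)
α = I⁻¹(τ − ω×Iω) = (0.3889, -3.5580, -1.6067)
new body rate ω' = (0.7194, -1.1779, -0.1803)

ω' = (0.7194, -1.1779, -0.1803)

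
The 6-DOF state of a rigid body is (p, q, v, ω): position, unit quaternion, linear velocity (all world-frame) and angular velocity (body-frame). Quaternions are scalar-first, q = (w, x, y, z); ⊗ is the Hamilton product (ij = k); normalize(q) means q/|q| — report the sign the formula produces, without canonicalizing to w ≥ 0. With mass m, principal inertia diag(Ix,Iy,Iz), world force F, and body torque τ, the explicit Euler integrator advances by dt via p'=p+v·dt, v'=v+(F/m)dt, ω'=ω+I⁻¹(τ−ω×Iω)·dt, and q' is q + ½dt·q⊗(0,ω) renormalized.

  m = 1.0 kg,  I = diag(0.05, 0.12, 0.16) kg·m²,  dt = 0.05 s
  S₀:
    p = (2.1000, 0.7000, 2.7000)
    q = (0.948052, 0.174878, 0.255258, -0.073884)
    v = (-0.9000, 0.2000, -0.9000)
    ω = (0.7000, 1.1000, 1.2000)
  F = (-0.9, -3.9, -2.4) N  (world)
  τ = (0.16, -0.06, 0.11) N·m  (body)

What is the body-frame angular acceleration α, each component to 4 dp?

α = (2.1440, 0.2700, 0.3506)

ω×(Iω) gyroscopic = (0.0528, -0.0924, 0.0539)
angular accel α = (2.1440, 0.2700, 0.3506)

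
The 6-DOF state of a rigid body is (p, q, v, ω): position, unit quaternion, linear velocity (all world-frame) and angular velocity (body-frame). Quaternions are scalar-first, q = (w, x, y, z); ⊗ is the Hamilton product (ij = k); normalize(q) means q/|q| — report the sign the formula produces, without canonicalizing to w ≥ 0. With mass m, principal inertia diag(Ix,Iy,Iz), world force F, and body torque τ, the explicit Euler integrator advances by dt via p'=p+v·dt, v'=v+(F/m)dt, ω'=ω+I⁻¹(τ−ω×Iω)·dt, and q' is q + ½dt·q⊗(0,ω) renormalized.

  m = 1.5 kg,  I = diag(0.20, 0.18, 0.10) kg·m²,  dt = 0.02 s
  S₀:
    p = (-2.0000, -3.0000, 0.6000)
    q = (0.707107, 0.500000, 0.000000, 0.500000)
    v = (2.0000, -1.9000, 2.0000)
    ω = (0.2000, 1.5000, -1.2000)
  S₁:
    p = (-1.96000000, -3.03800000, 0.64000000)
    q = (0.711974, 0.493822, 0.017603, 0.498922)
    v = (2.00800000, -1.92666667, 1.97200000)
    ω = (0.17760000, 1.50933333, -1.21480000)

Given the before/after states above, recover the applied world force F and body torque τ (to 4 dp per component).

F = (0.6000, -2.0000, -2.1000)
τ = (-0.0800, 0.0600, -0.0800)

velocity change Δv = (0.00800000, -0.02666667, -0.02800000)
m·(v₁−v₀)/dt = (0.6000, -2.0000, -2.1000)
Δω = ω₁−ω₀ = (-0.02240000, 0.00933333, -0.01480000)
I·α + gyro = (-0.0800, 0.0600, -0.0800)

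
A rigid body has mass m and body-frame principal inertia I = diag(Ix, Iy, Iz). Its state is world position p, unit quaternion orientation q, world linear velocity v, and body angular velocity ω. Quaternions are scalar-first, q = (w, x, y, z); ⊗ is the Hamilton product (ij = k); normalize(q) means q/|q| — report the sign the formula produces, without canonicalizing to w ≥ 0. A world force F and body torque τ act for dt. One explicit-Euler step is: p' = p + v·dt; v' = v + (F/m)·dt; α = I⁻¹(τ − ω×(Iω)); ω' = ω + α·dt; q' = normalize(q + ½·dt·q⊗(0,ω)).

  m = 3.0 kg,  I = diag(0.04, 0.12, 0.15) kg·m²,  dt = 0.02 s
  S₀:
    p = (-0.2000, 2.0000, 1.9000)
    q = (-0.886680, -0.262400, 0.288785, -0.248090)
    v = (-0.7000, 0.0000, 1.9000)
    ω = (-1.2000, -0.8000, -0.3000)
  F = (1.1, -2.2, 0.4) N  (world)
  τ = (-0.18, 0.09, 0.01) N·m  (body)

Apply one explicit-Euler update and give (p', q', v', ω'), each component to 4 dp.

p' = (-0.2140, 2.0000, 1.9380)
q' = (-0.8882, -0.2546, 0.2980, -0.2398)
v' = (-0.6927, -0.0147, 1.9027)
ω' = (-1.2936, -0.7784, -0.3089)

p + v·dt = (-0.2140, 2.0000, 1.9380)
v + (F/m)dt = (-0.6927, -0.0147, 1.9027)
gyro term ω×Iω = (0.0072, -0.0396, 0.0768)
angular accel α = (-4.6800, 1.0800, -0.4453)
new body rate ω' = (-1.2936, -0.7784, -0.3089)
q⊗(0,ω) = (-0.1582790, 0.7789085, 0.9283320, 0.8224660)
q + ½dt·q⊗(0,ω), renormalized = (-0.8882, -0.2546, 0.2980, -0.2398)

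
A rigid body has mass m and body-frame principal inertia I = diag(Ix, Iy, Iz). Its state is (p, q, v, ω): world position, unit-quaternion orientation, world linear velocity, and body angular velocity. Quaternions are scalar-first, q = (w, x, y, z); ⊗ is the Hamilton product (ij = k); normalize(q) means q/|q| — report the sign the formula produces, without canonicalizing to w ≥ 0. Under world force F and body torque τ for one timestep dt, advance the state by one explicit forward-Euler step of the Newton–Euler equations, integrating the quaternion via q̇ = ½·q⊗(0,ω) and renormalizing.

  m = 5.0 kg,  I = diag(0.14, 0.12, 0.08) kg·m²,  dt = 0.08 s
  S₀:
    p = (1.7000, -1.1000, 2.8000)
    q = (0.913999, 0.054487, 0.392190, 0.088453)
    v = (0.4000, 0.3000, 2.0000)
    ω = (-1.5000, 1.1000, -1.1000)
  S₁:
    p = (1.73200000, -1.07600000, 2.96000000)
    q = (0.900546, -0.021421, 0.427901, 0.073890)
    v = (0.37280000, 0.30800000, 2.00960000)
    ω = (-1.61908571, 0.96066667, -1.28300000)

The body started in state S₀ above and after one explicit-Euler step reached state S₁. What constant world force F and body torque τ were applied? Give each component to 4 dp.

F = (-1.7000, 0.5000, 0.6000)
τ = (-0.1600, -0.1100, -0.1500)

Δω = ω₁−ω₀ = (-0.11908571, -0.13933333, -0.18300000)
applied torque τ = (-0.1600, -0.1100, -0.1500)
Δv = v₁−v₀ = (-0.02720000, 0.00800000, 0.00960000)
applied force F = (-1.7000, 0.5000, 0.6000)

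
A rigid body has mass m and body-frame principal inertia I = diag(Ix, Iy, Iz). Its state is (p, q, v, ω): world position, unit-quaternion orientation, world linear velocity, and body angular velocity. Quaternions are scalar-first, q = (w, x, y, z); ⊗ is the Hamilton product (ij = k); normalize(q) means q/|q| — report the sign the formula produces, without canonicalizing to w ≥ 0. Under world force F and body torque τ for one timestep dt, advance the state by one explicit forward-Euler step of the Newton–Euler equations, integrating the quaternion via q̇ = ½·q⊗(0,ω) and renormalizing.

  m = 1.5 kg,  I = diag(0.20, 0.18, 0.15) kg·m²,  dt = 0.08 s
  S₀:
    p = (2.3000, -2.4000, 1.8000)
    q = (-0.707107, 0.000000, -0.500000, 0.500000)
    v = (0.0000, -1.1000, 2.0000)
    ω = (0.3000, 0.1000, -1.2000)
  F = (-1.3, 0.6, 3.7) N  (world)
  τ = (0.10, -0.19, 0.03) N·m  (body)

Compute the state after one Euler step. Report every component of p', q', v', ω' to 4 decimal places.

(τ − ω×Iω)/I = (0.4820, -0.9556, 0.2040)
ω' = ω + α·dt = (0.3386, 0.0236, -1.1837)
Hamilton product q⊗(0,ω) = (0.6500000, 0.3378679, 0.0792893, 0.9985284)
updated quaternion q' = (-0.6803, 0.0135, -0.4962, 0.5393)
linear accel F/m = (-0.8667, 0.4000, 2.4667)
p' = p + v·dt = (2.3000, -2.4880, 1.9600)
v' = v + a·dt = (-0.0693, -1.0680, 2.1973)

p' = (2.3000, -2.4880, 1.9600)
q' = (-0.6803, 0.0135, -0.4962, 0.5393)
v' = (-0.0693, -1.0680, 2.1973)
ω' = (0.3386, 0.0236, -1.1837)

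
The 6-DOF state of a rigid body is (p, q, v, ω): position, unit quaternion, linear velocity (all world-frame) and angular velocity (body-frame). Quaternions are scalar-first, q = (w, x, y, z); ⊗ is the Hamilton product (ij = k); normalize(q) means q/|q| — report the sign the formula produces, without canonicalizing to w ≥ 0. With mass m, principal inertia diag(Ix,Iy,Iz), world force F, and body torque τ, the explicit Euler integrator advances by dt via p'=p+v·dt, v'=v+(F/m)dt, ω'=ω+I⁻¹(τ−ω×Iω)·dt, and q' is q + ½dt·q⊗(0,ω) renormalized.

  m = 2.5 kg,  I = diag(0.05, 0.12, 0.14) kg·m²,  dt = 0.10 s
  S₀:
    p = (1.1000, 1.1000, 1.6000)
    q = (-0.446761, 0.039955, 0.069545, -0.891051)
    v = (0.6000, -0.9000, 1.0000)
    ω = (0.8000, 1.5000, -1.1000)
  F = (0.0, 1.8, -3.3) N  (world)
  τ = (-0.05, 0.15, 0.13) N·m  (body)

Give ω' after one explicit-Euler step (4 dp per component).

ω' = (0.7660, 1.5590, -1.0671)

gyro term ω×Iω = (-0.0330, 0.0792, 0.0840)
(τ − ω×Iω)/I = (-0.3400, 0.5900, 0.3286)
ω' = ω + α·dt = (0.7660, 1.5590, -1.0671)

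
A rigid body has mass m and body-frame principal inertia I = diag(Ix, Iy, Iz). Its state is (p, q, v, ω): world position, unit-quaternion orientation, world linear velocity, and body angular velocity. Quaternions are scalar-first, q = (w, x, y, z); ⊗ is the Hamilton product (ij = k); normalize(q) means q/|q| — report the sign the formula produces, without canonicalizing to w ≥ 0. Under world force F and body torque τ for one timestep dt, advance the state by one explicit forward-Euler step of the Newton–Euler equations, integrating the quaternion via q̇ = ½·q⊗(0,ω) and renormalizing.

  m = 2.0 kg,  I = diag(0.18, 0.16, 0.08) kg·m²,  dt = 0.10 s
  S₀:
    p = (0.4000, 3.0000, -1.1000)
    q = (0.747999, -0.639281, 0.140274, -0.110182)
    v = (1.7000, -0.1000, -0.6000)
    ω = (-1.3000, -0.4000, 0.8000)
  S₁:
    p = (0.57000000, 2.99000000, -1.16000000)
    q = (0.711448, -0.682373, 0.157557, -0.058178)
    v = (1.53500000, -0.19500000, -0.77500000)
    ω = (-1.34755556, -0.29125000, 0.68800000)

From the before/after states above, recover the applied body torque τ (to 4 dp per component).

τ = (-0.0600, 0.0700, -0.1000)

rate change Δω = (-0.04755556, 0.10875000, -0.11200000)
applied torque τ = (-0.0600, 0.0700, -0.1000)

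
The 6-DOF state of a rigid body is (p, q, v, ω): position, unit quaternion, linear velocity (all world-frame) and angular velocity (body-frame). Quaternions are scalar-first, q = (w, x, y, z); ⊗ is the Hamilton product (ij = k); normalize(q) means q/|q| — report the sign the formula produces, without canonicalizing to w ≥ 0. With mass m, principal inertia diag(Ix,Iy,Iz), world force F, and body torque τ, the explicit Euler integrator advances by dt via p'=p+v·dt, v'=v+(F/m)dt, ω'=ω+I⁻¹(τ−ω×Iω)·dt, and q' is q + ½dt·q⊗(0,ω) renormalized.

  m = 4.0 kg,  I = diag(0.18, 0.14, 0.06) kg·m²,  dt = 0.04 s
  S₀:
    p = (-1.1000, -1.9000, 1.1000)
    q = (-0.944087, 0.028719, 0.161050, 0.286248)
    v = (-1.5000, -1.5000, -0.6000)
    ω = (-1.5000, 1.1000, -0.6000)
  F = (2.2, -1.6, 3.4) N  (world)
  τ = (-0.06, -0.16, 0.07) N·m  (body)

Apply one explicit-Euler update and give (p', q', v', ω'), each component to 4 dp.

p' = (-1.1600, -1.9600, 1.0760)
q' = (-0.9426, 0.0488, 0.1319, 0.3028)
v' = (-1.4780, -1.5160, -0.5660)
ω' = (-1.5251, 1.0234, -0.5973)

gyro term ω×Iω = (0.0528, 0.1080, 0.0660)
(τ − ω×Iω)/I = (-0.6267, -1.9143, 0.0667)
new body rate ω' = (-1.5251, 1.0234, -0.5973)
q⊗(0,ω) = (0.0376723, 1.0046277, -1.4506363, 0.8396181)
q' = normalize(q + ½dt·q⊗(0,ω)) = (-0.9426, 0.0488, 0.1319, 0.3028)
new position p' = (-1.1600, -1.9600, 1.0760)
new velocity v' = (-1.4780, -1.5160, -0.5660)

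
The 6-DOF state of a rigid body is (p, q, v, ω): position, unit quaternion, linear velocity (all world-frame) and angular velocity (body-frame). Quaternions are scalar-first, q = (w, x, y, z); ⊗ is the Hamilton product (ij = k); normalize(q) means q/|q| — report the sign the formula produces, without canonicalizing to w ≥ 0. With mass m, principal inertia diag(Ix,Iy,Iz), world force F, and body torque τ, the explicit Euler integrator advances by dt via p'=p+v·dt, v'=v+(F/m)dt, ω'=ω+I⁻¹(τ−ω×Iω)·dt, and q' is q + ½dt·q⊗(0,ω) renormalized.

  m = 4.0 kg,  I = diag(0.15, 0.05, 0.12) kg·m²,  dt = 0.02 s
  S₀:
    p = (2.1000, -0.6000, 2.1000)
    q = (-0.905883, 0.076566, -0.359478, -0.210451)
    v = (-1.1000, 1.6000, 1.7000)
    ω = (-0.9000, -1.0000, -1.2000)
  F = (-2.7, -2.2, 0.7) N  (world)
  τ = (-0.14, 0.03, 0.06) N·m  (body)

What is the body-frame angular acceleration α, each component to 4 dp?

α = (-1.4933, -0.0480, 1.2500)

ω×(Iω) gyroscopic = (0.0840, 0.0324, -0.0900)
angular accel α = (-1.4933, -0.0480, 1.2500)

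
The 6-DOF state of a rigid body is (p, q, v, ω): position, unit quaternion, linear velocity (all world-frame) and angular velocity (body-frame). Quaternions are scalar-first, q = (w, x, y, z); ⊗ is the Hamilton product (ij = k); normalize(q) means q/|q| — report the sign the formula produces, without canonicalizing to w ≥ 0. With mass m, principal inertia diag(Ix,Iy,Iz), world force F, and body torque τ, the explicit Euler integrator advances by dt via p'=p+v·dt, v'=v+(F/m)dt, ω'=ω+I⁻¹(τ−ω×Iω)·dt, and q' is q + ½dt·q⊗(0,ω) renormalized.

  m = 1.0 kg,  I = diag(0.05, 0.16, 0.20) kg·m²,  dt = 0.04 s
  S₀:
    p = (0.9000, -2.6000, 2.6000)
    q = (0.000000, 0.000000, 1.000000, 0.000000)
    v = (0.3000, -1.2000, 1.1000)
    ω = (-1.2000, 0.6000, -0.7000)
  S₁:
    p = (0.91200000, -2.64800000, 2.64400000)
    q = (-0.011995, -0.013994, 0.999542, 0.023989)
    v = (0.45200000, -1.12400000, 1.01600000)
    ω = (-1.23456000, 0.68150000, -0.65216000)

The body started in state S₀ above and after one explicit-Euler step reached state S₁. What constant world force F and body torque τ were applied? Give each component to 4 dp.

F = (3.8000, 1.9000, -2.1000)
τ = (-0.0600, 0.2000, 0.1600)

Δv = v₁−v₀ = (0.15200000, 0.07600000, -0.08400000)
F = m·Δv/dt = (3.8000, 1.9000, -2.1000)
ω₁ − ω₀ = (-0.03456000, 0.08150000, 0.04784000)
applied torque τ = (-0.0600, 0.2000, 0.1600)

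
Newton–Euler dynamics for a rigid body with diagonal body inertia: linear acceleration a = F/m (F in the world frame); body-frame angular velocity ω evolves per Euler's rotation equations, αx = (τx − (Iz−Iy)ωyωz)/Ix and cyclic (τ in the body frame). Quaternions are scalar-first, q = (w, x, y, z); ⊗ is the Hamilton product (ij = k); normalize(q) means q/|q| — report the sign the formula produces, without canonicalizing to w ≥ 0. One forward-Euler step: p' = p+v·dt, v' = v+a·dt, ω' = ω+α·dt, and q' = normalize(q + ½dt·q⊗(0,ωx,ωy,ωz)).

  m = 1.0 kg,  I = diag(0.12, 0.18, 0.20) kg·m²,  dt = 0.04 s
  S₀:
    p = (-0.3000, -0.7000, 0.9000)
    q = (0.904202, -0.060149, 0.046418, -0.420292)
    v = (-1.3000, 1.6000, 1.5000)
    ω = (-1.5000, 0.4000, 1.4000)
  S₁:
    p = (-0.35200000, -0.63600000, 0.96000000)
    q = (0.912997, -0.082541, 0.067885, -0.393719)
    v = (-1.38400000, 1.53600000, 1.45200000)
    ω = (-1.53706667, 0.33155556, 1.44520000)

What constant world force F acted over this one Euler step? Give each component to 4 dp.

velocity change Δv = (-0.08400000, -0.06400000, -0.04800000)
F = m·Δv/dt = (-2.1000, -1.6000, -1.2000)

F = (-2.1000, -1.6000, -1.2000)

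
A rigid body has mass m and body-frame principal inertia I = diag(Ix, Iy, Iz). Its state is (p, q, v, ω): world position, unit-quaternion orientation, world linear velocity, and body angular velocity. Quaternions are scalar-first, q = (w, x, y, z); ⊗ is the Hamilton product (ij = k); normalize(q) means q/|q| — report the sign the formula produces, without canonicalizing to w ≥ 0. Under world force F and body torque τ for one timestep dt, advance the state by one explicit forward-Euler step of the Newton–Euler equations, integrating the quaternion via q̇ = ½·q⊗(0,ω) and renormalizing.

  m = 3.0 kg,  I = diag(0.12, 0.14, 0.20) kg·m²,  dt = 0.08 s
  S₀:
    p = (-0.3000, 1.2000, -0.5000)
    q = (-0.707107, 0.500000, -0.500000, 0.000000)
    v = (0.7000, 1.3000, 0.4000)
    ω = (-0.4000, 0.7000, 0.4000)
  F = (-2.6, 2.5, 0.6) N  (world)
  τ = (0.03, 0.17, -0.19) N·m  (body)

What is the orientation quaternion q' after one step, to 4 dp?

q' = (-0.6847, 0.5030, -0.5275, -0.0053)

q⊗(0,ω) = (0.5500000, 0.0828428, -0.6949749, -0.1328428)
q' = normalize(q + ½dt·q⊗(0,ω)) = (-0.6847, 0.5030, -0.5275, -0.0053)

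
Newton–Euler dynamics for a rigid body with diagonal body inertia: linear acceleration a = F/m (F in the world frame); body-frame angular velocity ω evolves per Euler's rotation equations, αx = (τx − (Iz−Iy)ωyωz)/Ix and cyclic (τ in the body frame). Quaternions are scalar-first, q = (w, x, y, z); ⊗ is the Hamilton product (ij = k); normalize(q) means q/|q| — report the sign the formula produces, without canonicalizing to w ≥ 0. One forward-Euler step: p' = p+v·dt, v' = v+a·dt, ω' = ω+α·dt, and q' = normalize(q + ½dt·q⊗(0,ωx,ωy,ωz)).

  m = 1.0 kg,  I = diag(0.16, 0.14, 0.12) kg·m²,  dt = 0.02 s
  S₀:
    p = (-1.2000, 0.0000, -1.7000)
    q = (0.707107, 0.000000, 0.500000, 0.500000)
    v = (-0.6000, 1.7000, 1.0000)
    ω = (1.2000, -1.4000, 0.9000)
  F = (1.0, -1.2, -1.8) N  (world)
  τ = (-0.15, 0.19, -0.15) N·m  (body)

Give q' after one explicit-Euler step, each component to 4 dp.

2q̇ = q⊗(0,ω) = (0.2500000, 1.9985284, -0.3899498, 0.0363963)
q' = normalize(q + ½dt·q⊗(0,ω)) = (0.7095, 0.0200, 0.4960, 0.5003)

q' = (0.7095, 0.0200, 0.4960, 0.5003)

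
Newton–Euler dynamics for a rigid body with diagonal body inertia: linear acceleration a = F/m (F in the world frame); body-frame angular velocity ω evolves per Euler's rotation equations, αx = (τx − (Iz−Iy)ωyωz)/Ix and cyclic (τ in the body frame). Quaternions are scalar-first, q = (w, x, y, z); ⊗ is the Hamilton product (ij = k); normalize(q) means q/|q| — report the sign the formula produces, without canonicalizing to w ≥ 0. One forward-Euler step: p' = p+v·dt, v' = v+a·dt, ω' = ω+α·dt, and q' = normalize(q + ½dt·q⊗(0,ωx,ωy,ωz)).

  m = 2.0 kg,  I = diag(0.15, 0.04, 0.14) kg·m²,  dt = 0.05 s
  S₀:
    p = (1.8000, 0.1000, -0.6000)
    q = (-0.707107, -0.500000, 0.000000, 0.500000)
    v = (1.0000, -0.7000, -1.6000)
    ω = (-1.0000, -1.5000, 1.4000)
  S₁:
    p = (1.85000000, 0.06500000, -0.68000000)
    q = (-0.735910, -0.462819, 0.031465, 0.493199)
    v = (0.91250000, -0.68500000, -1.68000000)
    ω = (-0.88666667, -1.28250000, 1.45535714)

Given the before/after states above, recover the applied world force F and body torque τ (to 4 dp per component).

rate change Δω = (0.11333333, 0.21750000, 0.05535714)
applied torque τ = (0.1300, 0.1600, -0.0100)
Δv = v₁−v₀ = (-0.08750000, 0.01500000, -0.08000000)
F = m·Δv/dt = (-3.5000, 0.6000, -3.2000)

F = (-3.5000, 0.6000, -3.2000)
τ = (0.1300, 0.1600, -0.0100)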